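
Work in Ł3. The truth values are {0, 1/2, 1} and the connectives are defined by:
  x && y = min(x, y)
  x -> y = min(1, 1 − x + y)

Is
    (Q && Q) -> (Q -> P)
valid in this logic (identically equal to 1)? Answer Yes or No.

No

Counterexample: take P = 0, Q = 1.
Q && Q = 1 && 1 = 1
Q -> P = 1 -> 0 = 0
(Q && Q) -> (Q -> P) = 1 -> 0 = 0
This gives 0 ≠ 1.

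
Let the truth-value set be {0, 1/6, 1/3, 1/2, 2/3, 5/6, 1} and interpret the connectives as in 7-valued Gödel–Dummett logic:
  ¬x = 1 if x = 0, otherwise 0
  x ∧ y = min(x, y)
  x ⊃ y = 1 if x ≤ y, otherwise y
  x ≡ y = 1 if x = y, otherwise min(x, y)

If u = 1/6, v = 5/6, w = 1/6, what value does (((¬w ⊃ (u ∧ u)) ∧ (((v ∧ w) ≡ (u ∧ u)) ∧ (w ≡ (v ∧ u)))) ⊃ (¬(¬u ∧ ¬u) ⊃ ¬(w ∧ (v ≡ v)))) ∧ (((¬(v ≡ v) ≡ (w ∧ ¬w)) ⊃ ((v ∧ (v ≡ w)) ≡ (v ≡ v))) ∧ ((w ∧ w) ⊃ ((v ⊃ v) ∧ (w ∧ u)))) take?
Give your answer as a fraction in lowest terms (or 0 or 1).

¬w = ¬1/6 = 0
u ∧ u = 1/6 ∧ 1/6 = 1/6
¬w ⊃ (u ∧ u) = 0 ⊃ 1/6 = 1
v ∧ w = 5/6 ∧ 1/6 = 1/6
u ∧ u = 1/6 ∧ 1/6 = 1/6
(v ∧ w) ≡ (u ∧ u) = 1/6 ≡ 1/6 = 1
v ∧ u = 5/6 ∧ 1/6 = 1/6
w ≡ (v ∧ u) = 1/6 ≡ 1/6 = 1
((v ∧ w) ≡ (u ∧ u)) ∧ (w ≡ (v ∧ u)) = 1 ∧ 1 = 1
(¬w ⊃ (u ∧ u)) ∧ (((v ∧ w) ≡ (u ∧ u)) ∧ (w ≡ (v ∧ u))) = 1 ∧ 1 = 1
¬u = ¬1/6 = 0
¬u = ¬1/6 = 0
¬u ∧ ¬u = 0 ∧ 0 = 0
¬(¬u ∧ ¬u) = ¬0 = 1
v ≡ v = 5/6 ≡ 5/6 = 1
w ∧ (v ≡ v) = 1/6 ∧ 1 = 1/6
¬(w ∧ (v ≡ v)) = ¬1/6 = 0
¬(¬u ∧ ¬u) ⊃ ¬(w ∧ (v ≡ v)) = 1 ⊃ 0 = 0
((¬w ⊃ (u ∧ u)) ∧ (((v ∧ w) ≡ (u ∧ u)) ∧ (w ≡ (v ∧ u)))) ⊃ (¬(¬u ∧ ¬u) ⊃ ¬(w ∧ (v ≡ v))) = 1 ⊃ 0 = 0
v ≡ v = 5/6 ≡ 5/6 = 1
¬(v ≡ v) = ¬1 = 0
¬w = ¬1/6 = 0
w ∧ ¬w = 1/6 ∧ 0 = 0
¬(v ≡ v) ≡ (w ∧ ¬w) = 0 ≡ 0 = 1
v ≡ w = 5/6 ≡ 1/6 = 1/6
v ∧ (v ≡ w) = 5/6 ∧ 1/6 = 1/6
v ≡ v = 5/6 ≡ 5/6 = 1
(v ∧ (v ≡ w)) ≡ (v ≡ v) = 1/6 ≡ 1 = 1/6
(¬(v ≡ v) ≡ (w ∧ ¬w)) ⊃ ((v ∧ (v ≡ w)) ≡ (v ≡ v)) = 1 ⊃ 1/6 = 1/6
w ∧ w = 1/6 ∧ 1/6 = 1/6
v ⊃ v = 5/6 ⊃ 5/6 = 1
w ∧ u = 1/6 ∧ 1/6 = 1/6
(v ⊃ v) ∧ (w ∧ u) = 1 ∧ 1/6 = 1/6
(w ∧ w) ⊃ ((v ⊃ v) ∧ (w ∧ u)) = 1/6 ⊃ 1/6 = 1
((¬(v ≡ v) ≡ (w ∧ ¬w)) ⊃ ((v ∧ (v ≡ w)) ≡ (v ≡ v))) ∧ ((w ∧ w) ⊃ ((v ⊃ v) ∧ (w ∧ u))) = 1/6 ∧ 1 = 1/6
(((¬w ⊃ (u ∧ u)) ∧ (((v ∧ w) ≡ (u ∧ u)) ∧ (w ≡ (v ∧ u)))) ⊃ (¬(¬u ∧ ¬u) ⊃ ¬(w ∧ (v ≡ v)))) ∧ (((¬(v ≡ v) ≡ (w ∧ ¬w)) ⊃ ((v ∧ (v ≡ w)) ≡ (v ≡ v))) ∧ ((w ∧ w) ⊃ ((v ⊃ v) ∧ (w ∧ u)))) = 0 ∧ 1/6 = 0

0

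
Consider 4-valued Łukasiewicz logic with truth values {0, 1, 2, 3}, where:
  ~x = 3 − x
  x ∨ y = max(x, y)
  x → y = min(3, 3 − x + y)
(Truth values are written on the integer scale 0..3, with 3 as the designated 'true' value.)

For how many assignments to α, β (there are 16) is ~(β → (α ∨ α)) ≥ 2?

α = 0, β = 0 ↦ 0  <
α = 0, β = 1 ↦ 1  <
α = 0, β = 2 ↦ 2  ≥
α = 0, β = 3 ↦ 3  ≥
α = 1, β = 0 ↦ 0  <
α = 1, β = 1 ↦ 0  <
α = 1, β = 2 ↦ 1  <
α = 1, β = 3 ↦ 2  ≥
α = 2, β = 0 ↦ 0  <
α = 2, β = 1 ↦ 0  <
α = 2, β = 2 ↦ 0  <
α = 2, β = 3 ↦ 1  <
α = 3, β = 0 ↦ 0  <
α = 3, β = 1 ↦ 0  <
α = 3, β = 2 ↦ 0  <
α = 3, β = 3 ↦ 0  <
So 3 of the 16 assignments meet the threshold.

3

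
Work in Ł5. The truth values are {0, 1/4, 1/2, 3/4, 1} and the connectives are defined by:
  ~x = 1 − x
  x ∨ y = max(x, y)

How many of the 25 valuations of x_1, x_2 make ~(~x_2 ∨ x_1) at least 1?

1

value 1: 1 assignment (counts)
value 3/4: 3 assignments
value 1/2: 5 assignments
value 1/4: 7 assignments
value 0: 9 assignments
So 1 of the 25 assignments meets the threshold.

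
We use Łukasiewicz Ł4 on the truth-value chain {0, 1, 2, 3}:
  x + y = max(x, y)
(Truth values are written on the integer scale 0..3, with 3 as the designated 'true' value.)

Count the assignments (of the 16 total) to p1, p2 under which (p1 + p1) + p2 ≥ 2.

12

p1 = 0, p2 = 0 ↦ 0  <
p1 = 0, p2 = 1 ↦ 1  <
p1 = 0, p2 = 2 ↦ 2  ≥
p1 = 0, p2 = 3 ↦ 3  ≥
p1 = 1, p2 = 0 ↦ 1  <
p1 = 1, p2 = 1 ↦ 1  <
p1 = 1, p2 = 2 ↦ 2  ≥
p1 = 1, p2 = 3 ↦ 3  ≥
p1 = 2, p2 = 0 ↦ 2  ≥
p1 = 2, p2 = 1 ↦ 2  ≥
p1 = 2, p2 = 2 ↦ 2  ≥
p1 = 2, p2 = 3 ↦ 3  ≥
p1 = 3, p2 = 0 ↦ 3  ≥
p1 = 3, p2 = 1 ↦ 3  ≥
p1 = 3, p2 = 2 ↦ 3  ≥
p1 = 3, p2 = 3 ↦ 3  ≥
So 12 of the 16 assignments meet the threshold.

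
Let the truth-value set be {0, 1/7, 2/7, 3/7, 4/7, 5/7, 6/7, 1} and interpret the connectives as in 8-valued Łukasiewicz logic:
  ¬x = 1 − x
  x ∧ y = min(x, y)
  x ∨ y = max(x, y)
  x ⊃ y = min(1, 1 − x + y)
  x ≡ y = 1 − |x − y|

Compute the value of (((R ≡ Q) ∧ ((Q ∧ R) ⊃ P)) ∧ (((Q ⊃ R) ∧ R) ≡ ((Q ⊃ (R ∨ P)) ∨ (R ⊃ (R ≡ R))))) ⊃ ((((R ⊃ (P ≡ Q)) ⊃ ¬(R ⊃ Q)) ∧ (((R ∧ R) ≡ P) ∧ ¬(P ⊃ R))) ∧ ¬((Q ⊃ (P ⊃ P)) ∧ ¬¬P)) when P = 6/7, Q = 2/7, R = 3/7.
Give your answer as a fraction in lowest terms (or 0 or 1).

R ≡ Q = 3/7 ≡ 2/7 = 6/7
Q ∧ R = 2/7 ∧ 3/7 = 2/7
(Q ∧ R) ⊃ P = 2/7 ⊃ 6/7 = 1
(R ≡ Q) ∧ ((Q ∧ R) ⊃ P) = 6/7 ∧ 1 = 6/7
Q ⊃ R = 2/7 ⊃ 3/7 = 1
(Q ⊃ R) ∧ R = 1 ∧ 3/7 = 3/7
R ∨ P = 3/7 ∨ 6/7 = 6/7
Q ⊃ (R ∨ P) = 2/7 ⊃ 6/7 = 1
R ≡ R = 3/7 ≡ 3/7 = 1
R ⊃ (R ≡ R) = 3/7 ⊃ 1 = 1
(Q ⊃ (R ∨ P)) ∨ (R ⊃ (R ≡ R)) = 1 ∨ 1 = 1
((Q ⊃ R) ∧ R) ≡ ((Q ⊃ (R ∨ P)) ∨ (R ⊃ (R ≡ R))) = 3/7 ≡ 1 = 3/7
((R ≡ Q) ∧ ((Q ∧ R) ⊃ P)) ∧ (((Q ⊃ R) ∧ R) ≡ ((Q ⊃ (R ∨ P)) ∨ (R ⊃ (R ≡ R)))) = 6/7 ∧ 3/7 = 3/7
P ≡ Q = 6/7 ≡ 2/7 = 3/7
R ⊃ (P ≡ Q) = 3/7 ⊃ 3/7 = 1
R ⊃ Q = 3/7 ⊃ 2/7 = 6/7
¬(R ⊃ Q) = ¬6/7 = 1/7
(R ⊃ (P ≡ Q)) ⊃ ¬(R ⊃ Q) = 1 ⊃ 1/7 = 1/7
R ∧ R = 3/7 ∧ 3/7 = 3/7
(R ∧ R) ≡ P = 3/7 ≡ 6/7 = 4/7
P ⊃ R = 6/7 ⊃ 3/7 = 4/7
¬(P ⊃ R) = ¬4/7 = 3/7
((R ∧ R) ≡ P) ∧ ¬(P ⊃ R) = 4/7 ∧ 3/7 = 3/7
((R ⊃ (P ≡ Q)) ⊃ ¬(R ⊃ Q)) ∧ (((R ∧ R) ≡ P) ∧ ¬(P ⊃ R)) = 1/7 ∧ 3/7 = 1/7
P ⊃ P = 6/7 ⊃ 6/7 = 1
Q ⊃ (P ⊃ P) = 2/7 ⊃ 1 = 1
¬P = ¬6/7 = 1/7
¬¬P = ¬1/7 = 6/7
(Q ⊃ (P ⊃ P)) ∧ ¬¬P = 1 ∧ 6/7 = 6/7
¬((Q ⊃ (P ⊃ P)) ∧ ¬¬P) = ¬6/7 = 1/7
(((R ⊃ (P ≡ Q)) ⊃ ¬(R ⊃ Q)) ∧ (((R ∧ R) ≡ P) ∧ ¬(P ⊃ R))) ∧ ¬((Q ⊃ (P ⊃ P)) ∧ ¬¬P) = 1/7 ∧ 1/7 = 1/7
(((R ≡ Q) ∧ ((Q ∧ R) ⊃ P)) ∧ (((Q ⊃ R) ∧ R) ≡ ((Q ⊃ (R ∨ P)) ∨ (R ⊃ (R ≡ R))))) ⊃ ((((R ⊃ (P ≡ Q)) ⊃ ¬(R ⊃ Q)) ∧ (((R ∧ R) ≡ P) ∧ ¬(P ⊃ R))) ∧ ¬((Q ⊃ (P ⊃ P)) ∧ ¬¬P)) = 3/7 ⊃ 1/7 = 5/7

5/7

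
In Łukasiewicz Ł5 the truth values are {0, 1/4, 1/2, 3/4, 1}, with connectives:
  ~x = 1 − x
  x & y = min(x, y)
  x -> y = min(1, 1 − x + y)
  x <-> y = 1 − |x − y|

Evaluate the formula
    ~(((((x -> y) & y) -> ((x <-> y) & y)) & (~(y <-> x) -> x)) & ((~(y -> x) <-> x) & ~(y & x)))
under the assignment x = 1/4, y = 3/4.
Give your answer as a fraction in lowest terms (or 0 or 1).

1/4

x -> y = 1/4 -> 3/4 = 1
(x -> y) & y = 1 & 3/4 = 3/4
x <-> y = 1/4 <-> 3/4 = 1/2
(x <-> y) & y = 1/2 & 3/4 = 1/2
((x -> y) & y) -> ((x <-> y) & y) = 3/4 -> 1/2 = 3/4
y <-> x = 3/4 <-> 1/4 = 1/2
~(y <-> x) = ~1/2 = 1/2
~(y <-> x) -> x = 1/2 -> 1/4 = 3/4
(((x -> y) & y) -> ((x <-> y) & y)) & (~(y <-> x) -> x) = 3/4 & 3/4 = 3/4
y -> x = 3/4 -> 1/4 = 1/2
~(y -> x) = ~1/2 = 1/2
~(y -> x) <-> x = 1/2 <-> 1/4 = 3/4
y & x = 3/4 & 1/4 = 1/4
~(y & x) = ~1/4 = 3/4
(~(y -> x) <-> x) & ~(y & x) = 3/4 & 3/4 = 3/4
((((x -> y) & y) -> ((x <-> y) & y)) & (~(y <-> x) -> x)) & ((~(y -> x) <-> x) & ~(y & x)) = 3/4 & 3/4 = 3/4
~(((((x -> y) & y) -> ((x <-> y) & y)) & (~(y <-> x) -> x)) & ((~(y -> x) <-> x) & ~(y & x))) = ~3/4 = 1/4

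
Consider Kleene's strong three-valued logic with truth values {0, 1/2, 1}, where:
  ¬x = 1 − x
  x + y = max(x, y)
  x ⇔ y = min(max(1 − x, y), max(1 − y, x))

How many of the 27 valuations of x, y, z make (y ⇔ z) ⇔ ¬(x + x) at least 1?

value 1: 4 assignments (counts)
value 1/2: 19 assignments
value 0: 4 assignments
So 4 of the 27 assignments meet the threshold.

4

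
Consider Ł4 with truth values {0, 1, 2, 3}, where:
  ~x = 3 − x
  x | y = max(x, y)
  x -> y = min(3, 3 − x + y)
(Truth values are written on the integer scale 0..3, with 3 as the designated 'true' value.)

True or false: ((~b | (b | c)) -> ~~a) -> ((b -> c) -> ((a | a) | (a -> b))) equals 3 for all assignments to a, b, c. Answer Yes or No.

Counterexample: take a = 2, b = 1, c = 1.
~b = ~1 = 2
b | c = 1 | 1 = 1
~b | (b | c) = 2 | 1 = 2
~a = ~2 = 1
~~a = ~1 = 2
(~b | (b | c)) -> ~~a = 2 -> 2 = 3
b -> c = 1 -> 1 = 3
a | a = 2 | 2 = 2
a -> b = 2 -> 1 = 2
(a | a) | (a -> b) = 2 | 2 = 2
(b -> c) -> ((a | a) | (a -> b)) = 3 -> 2 = 2
((~b | (b | c)) -> ~~a) -> ((b -> c) -> ((a | a) | (a -> b))) = 3 -> 2 = 2
This gives 2 ≠ 3.

No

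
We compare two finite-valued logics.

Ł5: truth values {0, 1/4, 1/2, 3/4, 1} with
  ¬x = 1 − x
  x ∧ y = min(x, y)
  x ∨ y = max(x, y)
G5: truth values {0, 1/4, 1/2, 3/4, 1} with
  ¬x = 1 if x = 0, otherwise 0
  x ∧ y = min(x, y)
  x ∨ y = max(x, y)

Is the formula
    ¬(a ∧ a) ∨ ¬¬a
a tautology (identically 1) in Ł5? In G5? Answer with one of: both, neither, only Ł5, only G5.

only G5

In Ł5: at a = 1/4 the value is 3/4 — not a tautology.
In G5: every assignment gives 1 — tautology.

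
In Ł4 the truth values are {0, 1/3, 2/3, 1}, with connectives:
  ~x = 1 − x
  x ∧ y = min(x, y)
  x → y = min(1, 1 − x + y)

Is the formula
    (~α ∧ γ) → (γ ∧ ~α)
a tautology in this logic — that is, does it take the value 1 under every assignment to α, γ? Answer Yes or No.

α = 0, γ = 0 ↦ 1
α = 0, γ = 1/3 ↦ 1
α = 0, γ = 2/3 ↦ 1
α = 0, γ = 1 ↦ 1
α = 1/3, γ = 0 ↦ 1
α = 1/3, γ = 1/3 ↦ 1
α = 1/3, γ = 2/3 ↦ 1
α = 1/3, γ = 1 ↦ 1
α = 2/3, γ = 0 ↦ 1
α = 2/3, γ = 1/3 ↦ 1
α = 2/3, γ = 2/3 ↦ 1
α = 2/3, γ = 1 ↦ 1
α = 1, γ = 0 ↦ 1
α = 1, γ = 1/3 ↦ 1
α = 1, γ = 2/3 ↦ 1
α = 1, γ = 1 ↦ 1
Every assignment gives a value ≥ 1.

Yes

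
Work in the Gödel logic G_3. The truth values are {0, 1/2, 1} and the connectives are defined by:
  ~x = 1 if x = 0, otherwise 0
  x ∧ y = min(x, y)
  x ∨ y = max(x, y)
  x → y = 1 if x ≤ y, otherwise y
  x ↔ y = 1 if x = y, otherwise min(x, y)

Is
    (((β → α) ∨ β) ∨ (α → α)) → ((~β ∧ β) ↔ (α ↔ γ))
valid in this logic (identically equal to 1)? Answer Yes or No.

Counterexample: take α = 0, β = 0, γ = 0.
β → α = 0 → 0 = 1
(β → α) ∨ β = 1 ∨ 0 = 1
α → α = 0 → 0 = 1
((β → α) ∨ β) ∨ (α → α) = 1 ∨ 1 = 1
~β = ~0 = 1
~β ∧ β = 1 ∧ 0 = 0
α ↔ γ = 0 ↔ 0 = 1
(~β ∧ β) ↔ (α ↔ γ) = 0 ↔ 1 = 0
(((β → α) ∨ β) ∨ (α → α)) → ((~β ∧ β) ↔ (α ↔ γ)) = 1 → 0 = 0
This gives 0 ≠ 1.

No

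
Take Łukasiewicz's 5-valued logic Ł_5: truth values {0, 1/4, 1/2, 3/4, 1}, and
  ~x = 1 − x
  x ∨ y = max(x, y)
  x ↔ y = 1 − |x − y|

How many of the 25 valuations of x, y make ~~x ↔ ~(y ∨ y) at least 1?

value 1: 5 assignments (counts)
value 3/4: 8 assignments
value 1/2: 6 assignments
value 1/4: 4 assignments
value 0: 2 assignments
So 5 of the 25 assignments meet the threshold.

5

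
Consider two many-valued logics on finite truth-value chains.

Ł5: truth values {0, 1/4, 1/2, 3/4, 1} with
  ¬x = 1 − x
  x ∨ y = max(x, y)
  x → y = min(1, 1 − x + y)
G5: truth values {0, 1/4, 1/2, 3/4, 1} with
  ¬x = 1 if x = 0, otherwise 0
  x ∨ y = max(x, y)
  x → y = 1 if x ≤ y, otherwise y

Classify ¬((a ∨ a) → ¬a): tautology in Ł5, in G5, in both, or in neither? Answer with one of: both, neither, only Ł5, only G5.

In Ł5: at a = 0 the value is 0 — not a tautology.
In G5: at a = 0 the value is 0 — not a tautology.

neither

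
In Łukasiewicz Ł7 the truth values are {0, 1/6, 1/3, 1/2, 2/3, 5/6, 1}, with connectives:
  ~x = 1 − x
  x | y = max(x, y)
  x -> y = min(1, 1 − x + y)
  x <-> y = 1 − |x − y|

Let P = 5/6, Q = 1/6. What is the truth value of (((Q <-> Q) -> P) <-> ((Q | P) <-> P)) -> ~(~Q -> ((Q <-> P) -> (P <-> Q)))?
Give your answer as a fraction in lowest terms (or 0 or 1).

1/6

Q <-> Q = 1/6 <-> 1/6 = 1
(Q <-> Q) -> P = 1 -> 5/6 = 5/6
Q | P = 1/6 | 5/6 = 5/6
(Q | P) <-> P = 5/6 <-> 5/6 = 1
((Q <-> Q) -> P) <-> ((Q | P) <-> P) = 5/6 <-> 1 = 5/6
~Q = ~1/6 = 5/6
Q <-> P = 1/6 <-> 5/6 = 1/3
P <-> Q = 5/6 <-> 1/6 = 1/3
(Q <-> P) -> (P <-> Q) = 1/3 -> 1/3 = 1
~Q -> ((Q <-> P) -> (P <-> Q)) = 5/6 -> 1 = 1
~(~Q -> ((Q <-> P) -> (P <-> Q))) = ~1 = 0
(((Q <-> Q) -> P) <-> ((Q | P) <-> P)) -> ~(~Q -> ((Q <-> P) -> (P <-> Q))) = 5/6 -> 0 = 1/6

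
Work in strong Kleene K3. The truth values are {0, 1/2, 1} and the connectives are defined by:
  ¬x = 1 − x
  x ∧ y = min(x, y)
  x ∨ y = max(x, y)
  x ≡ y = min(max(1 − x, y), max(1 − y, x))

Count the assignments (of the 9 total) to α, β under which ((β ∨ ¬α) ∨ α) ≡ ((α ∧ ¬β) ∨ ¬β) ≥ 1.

α = 0, β = 0 ↦ 1  ≥
α = 0, β = 1/2 ↦ 1/2  <
α = 0, β = 1 ↦ 0  <
α = 1/2, β = 0 ↦ 1/2  <
α = 1/2, β = 1/2 ↦ 1/2  <
α = 1/2, β = 1 ↦ 0  <
α = 1, β = 0 ↦ 1  ≥
α = 1, β = 1/2 ↦ 1/2  <
α = 1, β = 1 ↦ 0  <
So 2 of the 9 assignments meet the threshold.

2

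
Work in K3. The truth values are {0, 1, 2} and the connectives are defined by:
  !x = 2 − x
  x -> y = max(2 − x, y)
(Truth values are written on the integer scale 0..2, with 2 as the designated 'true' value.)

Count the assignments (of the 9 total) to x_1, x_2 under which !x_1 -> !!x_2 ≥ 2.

x_1 = 0, x_2 = 0 ↦ 0  <
x_1 = 0, x_2 = 1 ↦ 1  <
x_1 = 0, x_2 = 2 ↦ 2  ≥
x_1 = 1, x_2 = 0 ↦ 1  <
x_1 = 1, x_2 = 1 ↦ 1  <
x_1 = 1, x_2 = 2 ↦ 2  ≥
x_1 = 2, x_2 = 0 ↦ 2  ≥
x_1 = 2, x_2 = 1 ↦ 2  ≥
x_1 = 2, x_2 = 2 ↦ 2  ≥
So 5 of the 9 assignments meet the threshold.

5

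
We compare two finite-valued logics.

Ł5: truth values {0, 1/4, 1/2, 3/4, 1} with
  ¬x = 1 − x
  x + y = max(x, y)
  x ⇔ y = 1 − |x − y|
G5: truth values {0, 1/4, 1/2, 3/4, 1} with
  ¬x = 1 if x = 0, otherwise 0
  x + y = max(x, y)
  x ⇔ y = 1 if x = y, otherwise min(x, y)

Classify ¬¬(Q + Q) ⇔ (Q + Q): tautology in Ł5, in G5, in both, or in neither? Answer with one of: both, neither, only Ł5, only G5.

In Ł5: every assignment gives 1 — tautology.
In G5: at Q = 1/4 the value is 1/4 — not a tautology.

only Ł5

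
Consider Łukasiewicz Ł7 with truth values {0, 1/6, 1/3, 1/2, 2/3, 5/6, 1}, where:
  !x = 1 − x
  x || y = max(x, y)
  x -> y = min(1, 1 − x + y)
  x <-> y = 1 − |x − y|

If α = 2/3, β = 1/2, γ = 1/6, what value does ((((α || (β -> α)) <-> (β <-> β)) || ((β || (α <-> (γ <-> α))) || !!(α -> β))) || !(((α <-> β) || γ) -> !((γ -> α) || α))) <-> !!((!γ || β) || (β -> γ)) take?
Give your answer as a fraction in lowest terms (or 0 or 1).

β -> α = 1/2 -> 2/3 = 1
α || (β -> α) = 2/3 || 1 = 1
β <-> β = 1/2 <-> 1/2 = 1
(α || (β -> α)) <-> (β <-> β) = 1 <-> 1 = 1
γ <-> α = 1/6 <-> 2/3 = 1/2
α <-> (γ <-> α) = 2/3 <-> 1/2 = 5/6
β || (α <-> (γ <-> α)) = 1/2 || 5/6 = 5/6
α -> β = 2/3 -> 1/2 = 5/6
!(α -> β) = !5/6 = 1/6
!!(α -> β) = !1/6 = 5/6
(β || (α <-> (γ <-> α))) || !!(α -> β) = 5/6 || 5/6 = 5/6
((α || (β -> α)) <-> (β <-> β)) || ((β || (α <-> (γ <-> α))) || !!(α -> β)) = 1 || 5/6 = 1
α <-> β = 2/3 <-> 1/2 = 5/6
(α <-> β) || γ = 5/6 || 1/6 = 5/6
γ -> α = 1/6 -> 2/3 = 1
(γ -> α) || α = 1 || 2/3 = 1
!((γ -> α) || α) = !1 = 0
((α <-> β) || γ) -> !((γ -> α) || α) = 5/6 -> 0 = 1/6
!(((α <-> β) || γ) -> !((γ -> α) || α)) = !1/6 = 5/6
(((α || (β -> α)) <-> (β <-> β)) || ((β || (α <-> (γ <-> α))) || !!(α -> β))) || !(((α <-> β) || γ) -> !((γ -> α) || α)) = 1 || 5/6 = 1
!γ = !1/6 = 5/6
!γ || β = 5/6 || 1/2 = 5/6
β -> γ = 1/2 -> 1/6 = 2/3
(!γ || β) || (β -> γ) = 5/6 || 2/3 = 5/6
!((!γ || β) || (β -> γ)) = !5/6 = 1/6
!!((!γ || β) || (β -> γ)) = !1/6 = 5/6
((((α || (β -> α)) <-> (β <-> β)) || ((β || (α <-> (γ <-> α))) || !!(α -> β))) || !(((α <-> β) || γ) -> !((γ -> α) || α))) <-> !!((!γ || β) || (β -> γ)) = 1 <-> 5/6 = 5/6

5/6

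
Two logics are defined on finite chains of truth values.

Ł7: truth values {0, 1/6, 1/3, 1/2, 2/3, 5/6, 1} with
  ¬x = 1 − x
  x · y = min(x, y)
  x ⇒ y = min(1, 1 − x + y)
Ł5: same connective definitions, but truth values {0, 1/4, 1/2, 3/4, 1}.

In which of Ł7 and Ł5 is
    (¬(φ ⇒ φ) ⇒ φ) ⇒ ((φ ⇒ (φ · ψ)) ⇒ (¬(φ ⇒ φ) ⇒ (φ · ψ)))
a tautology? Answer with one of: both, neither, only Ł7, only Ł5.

In Ł7: every assignment gives 1 — tautology.
In Ł5: every assignment gives 1 — tautology.

both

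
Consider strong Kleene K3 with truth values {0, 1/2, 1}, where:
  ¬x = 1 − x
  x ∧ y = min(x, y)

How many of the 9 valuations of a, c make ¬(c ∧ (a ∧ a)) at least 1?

5

a = 0, c = 0 ↦ 1  ≥
a = 0, c = 1/2 ↦ 1  ≥
a = 0, c = 1 ↦ 1  ≥
a = 1/2, c = 0 ↦ 1  ≥
a = 1/2, c = 1/2 ↦ 1/2  <
a = 1/2, c = 1 ↦ 1/2  <
a = 1, c = 0 ↦ 1  ≥
a = 1, c = 1/2 ↦ 1/2  <
a = 1, c = 1 ↦ 0  <
So 5 of the 9 assignments meet the threshold.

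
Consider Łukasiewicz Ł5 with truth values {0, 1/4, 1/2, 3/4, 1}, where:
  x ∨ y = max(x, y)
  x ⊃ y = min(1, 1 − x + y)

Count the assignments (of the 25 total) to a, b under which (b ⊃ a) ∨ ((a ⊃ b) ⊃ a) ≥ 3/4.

value 1: 15 assignments (counts)
value 3/4: 4 assignments (counts)
value 1/2: 3 assignments
value 1/4: 2 assignments
value 0: 1 assignment
So 19 of the 25 assignments meet the threshold.

19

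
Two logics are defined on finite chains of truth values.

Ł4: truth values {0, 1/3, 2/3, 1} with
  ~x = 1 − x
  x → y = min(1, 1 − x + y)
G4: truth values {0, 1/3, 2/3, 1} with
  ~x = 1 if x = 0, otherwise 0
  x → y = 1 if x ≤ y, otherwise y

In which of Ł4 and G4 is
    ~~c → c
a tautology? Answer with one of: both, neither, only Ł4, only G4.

only Ł4

In Ł4: every assignment gives 1 — tautology.
In G4: at c = 1/3 the value is 1/3 — not a tautology.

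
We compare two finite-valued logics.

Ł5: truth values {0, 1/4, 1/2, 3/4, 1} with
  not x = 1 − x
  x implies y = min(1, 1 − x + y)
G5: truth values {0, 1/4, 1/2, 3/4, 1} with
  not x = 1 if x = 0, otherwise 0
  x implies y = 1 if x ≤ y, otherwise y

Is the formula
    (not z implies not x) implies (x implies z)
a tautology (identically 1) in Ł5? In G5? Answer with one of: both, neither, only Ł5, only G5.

only Ł5

In Ł5: every assignment gives 1 — tautology.
In G5: at x = 1/2, z = 1/4 the value is 1/4 — not a tautology.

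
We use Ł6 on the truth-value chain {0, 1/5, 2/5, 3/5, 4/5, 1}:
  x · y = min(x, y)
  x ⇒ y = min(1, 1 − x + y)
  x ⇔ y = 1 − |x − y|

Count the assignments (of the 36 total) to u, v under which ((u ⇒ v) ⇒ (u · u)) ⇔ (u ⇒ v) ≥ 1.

2

value 1: 2 assignments (counts)
value 4/5: 6 assignments
value 3/5: 7 assignments
value 2/5: 7 assignments
value 1/5: 7 assignments
value 0: 7 assignments
So 2 of the 36 assignments meet the threshold.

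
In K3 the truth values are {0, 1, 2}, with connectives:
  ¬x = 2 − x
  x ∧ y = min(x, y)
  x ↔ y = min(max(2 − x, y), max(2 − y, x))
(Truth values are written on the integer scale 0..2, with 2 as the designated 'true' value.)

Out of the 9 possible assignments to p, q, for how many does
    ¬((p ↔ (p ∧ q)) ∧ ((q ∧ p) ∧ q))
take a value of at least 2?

p = 0, q = 0 ↦ 2  ≥
p = 0, q = 1 ↦ 2  ≥
p = 0, q = 2 ↦ 2  ≥
p = 1, q = 0 ↦ 2  ≥
p = 1, q = 1 ↦ 1  <
p = 1, q = 2 ↦ 1  <
p = 2, q = 0 ↦ 2  ≥
p = 2, q = 1 ↦ 1  <
p = 2, q = 2 ↦ 0  <
So 5 of the 9 assignments meet the threshold.

5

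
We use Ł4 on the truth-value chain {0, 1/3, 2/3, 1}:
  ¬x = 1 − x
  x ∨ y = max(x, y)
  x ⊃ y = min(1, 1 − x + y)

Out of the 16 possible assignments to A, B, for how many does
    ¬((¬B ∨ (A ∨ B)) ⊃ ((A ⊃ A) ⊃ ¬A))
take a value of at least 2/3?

A = 0, B = 0 ↦ 0  <
A = 0, B = 1/3 ↦ 0  <
A = 0, B = 2/3 ↦ 0  <
A = 0, B = 1 ↦ 0  <
A = 1/3, B = 0 ↦ 1/3  <
A = 1/3, B = 1/3 ↦ 0  <
A = 1/3, B = 2/3 ↦ 0  <
A = 1/3, B = 1 ↦ 1/3  <
A = 2/3, B = 0 ↦ 2/3  ≥
A = 2/3, B = 1/3 ↦ 1/3  <
A = 2/3, B = 2/3 ↦ 1/3  <
A = 2/3, B = 1 ↦ 2/3  ≥
A = 1, B = 0 ↦ 1  ≥
A = 1, B = 1/3 ↦ 1  ≥
A = 1, B = 2/3 ↦ 1  ≥
A = 1, B = 1 ↦ 1  ≥
So 6 of the 16 assignments meet the threshold.

6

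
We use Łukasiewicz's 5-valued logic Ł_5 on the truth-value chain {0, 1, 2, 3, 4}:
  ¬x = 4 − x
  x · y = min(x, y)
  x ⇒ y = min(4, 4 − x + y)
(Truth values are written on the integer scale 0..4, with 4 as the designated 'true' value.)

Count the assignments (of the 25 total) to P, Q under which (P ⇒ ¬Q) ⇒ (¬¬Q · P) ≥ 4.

value 4: 6 assignments (counts)
value 3: 2 assignments
value 2: 3 assignments
value 1: 5 assignments
value 0: 9 assignments
So 6 of the 25 assignments meet the threshold.

6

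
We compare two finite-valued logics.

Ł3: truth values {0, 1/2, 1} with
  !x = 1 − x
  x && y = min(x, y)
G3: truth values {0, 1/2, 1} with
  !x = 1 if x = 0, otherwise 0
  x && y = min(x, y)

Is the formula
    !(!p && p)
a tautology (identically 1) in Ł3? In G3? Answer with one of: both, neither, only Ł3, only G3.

In Ł3: at p = 1/2 the value is 1/2 — not a tautology.
In G3: every assignment gives 1 — tautology.

only G3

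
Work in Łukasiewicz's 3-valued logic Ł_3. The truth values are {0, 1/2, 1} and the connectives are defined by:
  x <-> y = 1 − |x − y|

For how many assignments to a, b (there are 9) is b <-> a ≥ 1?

a = 0, b = 0 ↦ 1  ≥
a = 0, b = 1/2 ↦ 1/2  <
a = 0, b = 1 ↦ 0  <
a = 1/2, b = 0 ↦ 1/2  <
a = 1/2, b = 1/2 ↦ 1  ≥
a = 1/2, b = 1 ↦ 1/2  <
a = 1, b = 0 ↦ 0  <
a = 1, b = 1/2 ↦ 1/2  <
a = 1, b = 1 ↦ 1  ≥
So 3 of the 9 assignments meet the threshold.

3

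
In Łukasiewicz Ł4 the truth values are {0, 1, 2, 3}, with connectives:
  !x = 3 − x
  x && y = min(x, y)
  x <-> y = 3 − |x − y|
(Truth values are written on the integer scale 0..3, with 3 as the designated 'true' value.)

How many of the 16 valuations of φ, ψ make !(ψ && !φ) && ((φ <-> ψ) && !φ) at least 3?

1

φ = 0, ψ = 0 ↦ 3  ≥
φ = 0, ψ = 1 ↦ 2  <
φ = 0, ψ = 2 ↦ 1  <
φ = 0, ψ = 3 ↦ 0  <
φ = 1, ψ = 0 ↦ 2  <
φ = 1, ψ = 1 ↦ 2  <
φ = 1, ψ = 2 ↦ 1  <
φ = 1, ψ = 3 ↦ 1  <
φ = 2, ψ = 0 ↦ 1  <
φ = 2, ψ = 1 ↦ 1  <
φ = 2, ψ = 2 ↦ 1  <
φ = 2, ψ = 3 ↦ 1  <
φ = 3, ψ = 0 ↦ 0  <
φ = 3, ψ = 1 ↦ 0  <
φ = 3, ψ = 2 ↦ 0  <
φ = 3, ψ = 3 ↦ 0  <
So 1 of the 16 assignments meets the threshold.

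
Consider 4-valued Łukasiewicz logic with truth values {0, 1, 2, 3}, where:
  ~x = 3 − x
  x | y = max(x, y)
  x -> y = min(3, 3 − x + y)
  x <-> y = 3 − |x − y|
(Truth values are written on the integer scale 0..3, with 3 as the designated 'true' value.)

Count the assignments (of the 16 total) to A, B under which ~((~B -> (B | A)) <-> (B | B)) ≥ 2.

A = 0, B = 0 ↦ 0  <
A = 0, B = 1 ↦ 1  <
A = 0, B = 2 ↦ 1  <
A = 0, B = 3 ↦ 0  <
A = 1, B = 0 ↦ 1  <
A = 1, B = 1 ↦ 1  <
A = 1, B = 2 ↦ 1  <
A = 1, B = 3 ↦ 0  <
A = 2, B = 0 ↦ 2  ≥
A = 2, B = 1 ↦ 2  ≥
A = 2, B = 2 ↦ 1  <
A = 2, B = 3 ↦ 0  <
A = 3, B = 0 ↦ 3  ≥
A = 3, B = 1 ↦ 2  ≥
A = 3, B = 2 ↦ 1  <
A = 3, B = 3 ↦ 0  <
So 4 of the 16 assignments meet the threshold.

4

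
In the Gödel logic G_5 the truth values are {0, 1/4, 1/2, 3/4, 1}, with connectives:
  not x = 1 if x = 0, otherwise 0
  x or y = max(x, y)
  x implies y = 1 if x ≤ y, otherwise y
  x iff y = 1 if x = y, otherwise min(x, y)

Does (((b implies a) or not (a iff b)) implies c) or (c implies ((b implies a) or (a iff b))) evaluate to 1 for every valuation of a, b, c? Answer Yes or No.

Counterexample: take a = 0, b = 1/4, c = 1/4.
b implies a = 1/4 implies 0 = 0
a iff b = 0 iff 1/4 = 0
not (a iff b) = not 0 = 1
(b implies a) or not (a iff b) = 0 or 1 = 1
((b implies a) or not (a iff b)) implies c = 1 implies 1/4 = 1/4
b implies a = 1/4 implies 0 = 0
a iff b = 0 iff 1/4 = 0
(b implies a) or (a iff b) = 0 or 0 = 0
c implies ((b implies a) or (a iff b)) = 1/4 implies 0 = 0
(((b implies a) or not (a iff b)) implies c) or (c implies ((b implies a) or (a iff b))) = 1/4 or 0 = 1/4
This gives 1/4 ≠ 1.

No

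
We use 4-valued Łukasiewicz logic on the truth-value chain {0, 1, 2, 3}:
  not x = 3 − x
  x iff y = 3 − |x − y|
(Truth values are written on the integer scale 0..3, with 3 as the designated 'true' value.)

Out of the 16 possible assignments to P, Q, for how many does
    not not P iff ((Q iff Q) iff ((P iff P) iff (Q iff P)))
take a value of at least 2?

P = 0, Q = 0 ↦ 0  <
P = 0, Q = 1 ↦ 1  <
P = 0, Q = 2 ↦ 2  ≥
P = 0, Q = 3 ↦ 3  ≥
P = 1, Q = 0 ↦ 2  ≥
P = 1, Q = 1 ↦ 1  <
P = 1, Q = 2 ↦ 2  ≥
P = 1, Q = 3 ↦ 3  ≥
P = 2, Q = 0 ↦ 2  ≥
P = 2, Q = 1 ↦ 3  ≥
P = 2, Q = 2 ↦ 2  ≥
P = 2, Q = 3 ↦ 3  ≥
P = 3, Q = 0 ↦ 0  <
P = 3, Q = 1 ↦ 1  <
P = 3, Q = 2 ↦ 2  ≥
P = 3, Q = 3 ↦ 3  ≥
So 11 of the 16 assignments meet the threshold.

11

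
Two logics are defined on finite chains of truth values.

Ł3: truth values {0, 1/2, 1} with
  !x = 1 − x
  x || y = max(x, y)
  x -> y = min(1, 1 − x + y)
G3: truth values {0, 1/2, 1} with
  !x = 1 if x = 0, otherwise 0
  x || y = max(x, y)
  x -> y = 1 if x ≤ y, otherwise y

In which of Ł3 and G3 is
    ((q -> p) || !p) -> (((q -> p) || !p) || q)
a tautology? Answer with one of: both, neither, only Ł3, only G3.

both

In Ł3: every assignment gives 1 — tautology.
In G3: every assignment gives 1 — tautology.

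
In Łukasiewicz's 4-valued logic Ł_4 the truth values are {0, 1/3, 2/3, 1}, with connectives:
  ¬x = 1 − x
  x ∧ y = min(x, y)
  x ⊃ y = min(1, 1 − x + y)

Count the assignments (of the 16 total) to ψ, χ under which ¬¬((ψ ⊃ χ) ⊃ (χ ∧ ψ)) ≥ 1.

4

ψ = 0, χ = 0 ↦ 0  <
ψ = 0, χ = 1/3 ↦ 0  <
ψ = 0, χ = 2/3 ↦ 0  <
ψ = 0, χ = 1 ↦ 0  <
ψ = 1/3, χ = 0 ↦ 1/3  <
ψ = 1/3, χ = 1/3 ↦ 1/3  <
ψ = 1/3, χ = 2/3 ↦ 1/3  <
ψ = 1/3, χ = 1 ↦ 1/3  <
ψ = 2/3, χ = 0 ↦ 2/3  <
ψ = 2/3, χ = 1/3 ↦ 2/3  <
ψ = 2/3, χ = 2/3 ↦ 2/3  <
ψ = 2/3, χ = 1 ↦ 2/3  <
ψ = 1, χ = 0 ↦ 1  ≥
ψ = 1, χ = 1/3 ↦ 1  ≥
ψ = 1, χ = 2/3 ↦ 1  ≥
ψ = 1, χ = 1 ↦ 1  ≥
So 4 of the 16 assignments meet the threshold.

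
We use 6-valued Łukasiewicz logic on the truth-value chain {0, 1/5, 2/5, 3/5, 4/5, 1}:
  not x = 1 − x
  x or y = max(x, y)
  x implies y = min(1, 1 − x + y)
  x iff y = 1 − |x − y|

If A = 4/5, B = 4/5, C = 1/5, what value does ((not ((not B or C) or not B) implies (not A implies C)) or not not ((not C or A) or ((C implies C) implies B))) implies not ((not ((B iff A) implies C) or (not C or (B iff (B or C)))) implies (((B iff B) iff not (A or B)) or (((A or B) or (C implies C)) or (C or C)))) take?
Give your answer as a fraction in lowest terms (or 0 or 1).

not B = not 4/5 = 1/5
not B or C = 1/5 or 1/5 = 1/5
not B = not 4/5 = 1/5
(not B or C) or not B = 1/5 or 1/5 = 1/5
not ((not B or C) or not B) = not 1/5 = 4/5
not A = not 4/5 = 1/5
not A implies C = 1/5 implies 1/5 = 1
not ((not B or C) or not B) implies (not A implies C) = 4/5 implies 1 = 1
not C = not 1/5 = 4/5
not C or A = 4/5 or 4/5 = 4/5
C implies C = 1/5 implies 1/5 = 1
(C implies C) implies B = 1 implies 4/5 = 4/5
(not C or A) or ((C implies C) implies B) = 4/5 or 4/5 = 4/5
not ((not C or A) or ((C implies C) implies B)) = not 4/5 = 1/5
not not ((not C or A) or ((C implies C) implies B)) = not 1/5 = 4/5
(not ((not B or C) or not B) implies (not A implies C)) or not not ((not C or A) or ((C implies C) implies B)) = 1 or 4/5 = 1
B iff A = 4/5 iff 4/5 = 1
(B iff A) implies C = 1 implies 1/5 = 1/5
not ((B iff A) implies C) = not 1/5 = 4/5
not C = not 1/5 = 4/5
B or C = 4/5 or 1/5 = 4/5
B iff (B or C) = 4/5 iff 4/5 = 1
not C or (B iff (B or C)) = 4/5 or 1 = 1
not ((B iff A) implies C) or (not C or (B iff (B or C))) = 4/5 or 1 = 1
B iff B = 4/5 iff 4/5 = 1
A or B = 4/5 or 4/5 = 4/5
not (A or B) = not 4/5 = 1/5
(B iff B) iff not (A or B) = 1 iff 1/5 = 1/5
A or B = 4/5 or 4/5 = 4/5
C implies C = 1/5 implies 1/5 = 1
(A or B) or (C implies C) = 4/5 or 1 = 1
C or C = 1/5 or 1/5 = 1/5
((A or B) or (C implies C)) or (C or C) = 1 or 1/5 = 1
((B iff B) iff not (A or B)) or (((A or B) or (C implies C)) or (C or C)) = 1/5 or 1 = 1
(not ((B iff A) implies C) or (not C or (B iff (B or C)))) implies (((B iff B) iff not (A or B)) or (((A or B) or (C implies C)) or (C or C))) = 1 implies 1 = 1
not ((not ((B iff A) implies C) or (not C or (B iff (B or C)))) implies (((B iff B) iff not (A or B)) or (((A or B) or (C implies C)) or (C or C)))) = not 1 = 0
((not ((not B or C) or not B) implies (not A implies C)) or not not ((not C or A) or ((C implies C) implies B))) implies not ((not ((B iff A) implies C) or (not C or (B iff (B or C)))) implies (((B iff B) iff not (A or B)) or (((A or B) or (C implies C)) or (C or C)))) = 1 implies 0 = 0

0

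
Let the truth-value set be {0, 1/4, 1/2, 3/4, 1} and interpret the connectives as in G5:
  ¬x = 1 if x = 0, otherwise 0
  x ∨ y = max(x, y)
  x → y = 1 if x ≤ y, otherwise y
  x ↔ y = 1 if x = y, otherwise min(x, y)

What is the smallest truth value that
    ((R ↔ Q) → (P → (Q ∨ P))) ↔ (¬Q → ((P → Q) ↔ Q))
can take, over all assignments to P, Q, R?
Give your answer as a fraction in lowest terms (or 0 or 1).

0

Take P = 0, Q = 0, R = 0:
R ↔ Q = 0 ↔ 0 = 1
Q ∨ P = 0 ∨ 0 = 0
P → (Q ∨ P) = 0 → 0 = 1
(R ↔ Q) → (P → (Q ∨ P)) = 1 → 1 = 1
¬Q = ¬0 = 1
P → Q = 0 → 0 = 1
(P → Q) ↔ Q = 1 ↔ 0 = 0
¬Q → ((P → Q) ↔ Q) = 1 → 0 = 0
((R ↔ Q) → (P → (Q ∨ P))) ↔ (¬Q → ((P → Q) ↔ Q)) = 1 ↔ 0 = 0
No assignment yields a value below 0, so this is the minimum.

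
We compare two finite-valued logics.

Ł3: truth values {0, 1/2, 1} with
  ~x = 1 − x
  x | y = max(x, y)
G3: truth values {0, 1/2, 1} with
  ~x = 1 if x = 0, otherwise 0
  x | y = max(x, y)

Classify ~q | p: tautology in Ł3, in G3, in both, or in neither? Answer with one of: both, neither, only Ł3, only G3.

In Ł3: at p = 0, q = 1/2 the value is 1/2 — not a tautology.
In G3: at p = 0, q = 1/2 the value is 0 — not a tautology.

neither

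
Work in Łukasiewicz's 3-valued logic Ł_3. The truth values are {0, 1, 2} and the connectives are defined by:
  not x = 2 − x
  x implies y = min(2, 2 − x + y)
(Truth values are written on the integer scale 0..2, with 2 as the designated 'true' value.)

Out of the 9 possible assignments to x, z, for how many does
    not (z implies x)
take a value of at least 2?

x = 0, z = 0 ↦ 0  <
x = 0, z = 1 ↦ 1  <
x = 0, z = 2 ↦ 2  ≥
x = 1, z = 0 ↦ 0  <
x = 1, z = 1 ↦ 0  <
x = 1, z = 2 ↦ 1  <
x = 2, z = 0 ↦ 0  <
x = 2, z = 1 ↦ 0  <
x = 2, z = 2 ↦ 0  <
So 1 of the 9 assignments meets the threshold.

1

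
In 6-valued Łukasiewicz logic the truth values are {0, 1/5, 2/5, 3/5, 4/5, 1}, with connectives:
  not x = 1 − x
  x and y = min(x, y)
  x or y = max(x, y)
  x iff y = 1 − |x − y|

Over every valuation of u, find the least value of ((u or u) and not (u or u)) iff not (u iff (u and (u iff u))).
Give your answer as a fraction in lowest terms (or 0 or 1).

3/5

Take u = 2/5:
u or u = 2/5 or 2/5 = 2/5
u or u = 2/5 or 2/5 = 2/5
not (u or u) = not 2/5 = 3/5
(u or u) and not (u or u) = 2/5 and 3/5 = 2/5
u iff u = 2/5 iff 2/5 = 1
u and (u iff u) = 2/5 and 1 = 2/5
u iff (u and (u iff u)) = 2/5 iff 2/5 = 1
not (u iff (u and (u iff u))) = not 1 = 0
((u or u) and not (u or u)) iff not (u iff (u and (u iff u))) = 2/5 iff 0 = 3/5
No assignment yields a value below 3/5, so this is the minimum.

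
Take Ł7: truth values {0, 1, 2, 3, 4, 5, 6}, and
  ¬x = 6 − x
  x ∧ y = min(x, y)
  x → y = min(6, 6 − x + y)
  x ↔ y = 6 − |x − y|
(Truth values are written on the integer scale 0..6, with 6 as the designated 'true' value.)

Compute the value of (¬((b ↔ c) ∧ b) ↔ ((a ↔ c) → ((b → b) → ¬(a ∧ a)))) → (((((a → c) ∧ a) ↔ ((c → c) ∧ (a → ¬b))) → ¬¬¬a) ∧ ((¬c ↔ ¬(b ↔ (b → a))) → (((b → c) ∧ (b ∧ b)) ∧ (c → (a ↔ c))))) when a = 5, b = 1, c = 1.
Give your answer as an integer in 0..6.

1

b ↔ c = 1 ↔ 1 = 6
(b ↔ c) ∧ b = 6 ∧ 1 = 1
¬((b ↔ c) ∧ b) = ¬1 = 5
a ↔ c = 5 ↔ 1 = 2
b → b = 1 → 1 = 6
a ∧ a = 5 ∧ 5 = 5
¬(a ∧ a) = ¬5 = 1
(b → b) → ¬(a ∧ a) = 6 → 1 = 1
(a ↔ c) → ((b → b) → ¬(a ∧ a)) = 2 → 1 = 5
¬((b ↔ c) ∧ b) ↔ ((a ↔ c) → ((b → b) → ¬(a ∧ a))) = 5 ↔ 5 = 6
a → c = 5 → 1 = 2
(a → c) ∧ a = 2 ∧ 5 = 2
c → c = 1 → 1 = 6
¬b = ¬1 = 5
a → ¬b = 5 → 5 = 6
(c → c) ∧ (a → ¬b) = 6 ∧ 6 = 6
((a → c) ∧ a) ↔ ((c → c) ∧ (a → ¬b)) = 2 ↔ 6 = 2
¬a = ¬5 = 1
¬¬a = ¬1 = 5
¬¬¬a = ¬5 = 1
(((a → c) ∧ a) ↔ ((c → c) ∧ (a → ¬b))) → ¬¬¬a = 2 → 1 = 5
¬c = ¬1 = 5
b → a = 1 → 5 = 6
b ↔ (b → a) = 1 ↔ 6 = 1
¬(b ↔ (b → a)) = ¬1 = 5
¬c ↔ ¬(b ↔ (b → a)) = 5 ↔ 5 = 6
b → c = 1 → 1 = 6
b ∧ b = 1 ∧ 1 = 1
(b → c) ∧ (b ∧ b) = 6 ∧ 1 = 1
a ↔ c = 5 ↔ 1 = 2
c → (a ↔ c) = 1 → 2 = 6
((b → c) ∧ (b ∧ b)) ∧ (c → (a ↔ c)) = 1 ∧ 6 = 1
(¬c ↔ ¬(b ↔ (b → a))) → (((b → c) ∧ (b ∧ b)) ∧ (c → (a ↔ c))) = 6 → 1 = 1
((((a → c) ∧ a) ↔ ((c → c) ∧ (a → ¬b))) → ¬¬¬a) ∧ ((¬c ↔ ¬(b ↔ (b → a))) → (((b → c) ∧ (b ∧ b)) ∧ (c → (a ↔ c)))) = 5 ∧ 1 = 1
(¬((b ↔ c) ∧ b) ↔ ((a ↔ c) → ((b → b) → ¬(a ∧ a)))) → (((((a → c) ∧ a) ↔ ((c → c) ∧ (a → ¬b))) → ¬¬¬a) ∧ ((¬c ↔ ¬(b ↔ (b → a))) → (((b → c) ∧ (b ∧ b)) ∧ (c → (a ↔ c))))) = 6 → 1 = 1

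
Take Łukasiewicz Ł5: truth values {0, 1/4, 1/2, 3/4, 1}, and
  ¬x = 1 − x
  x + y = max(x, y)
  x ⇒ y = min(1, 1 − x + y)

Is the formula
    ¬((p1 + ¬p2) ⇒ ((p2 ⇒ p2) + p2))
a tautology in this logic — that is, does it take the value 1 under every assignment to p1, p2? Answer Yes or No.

No

Counterexample: take p1 = 0, p2 = 0.
¬p2 = ¬0 = 1
p1 + ¬p2 = 0 + 1 = 1
p2 ⇒ p2 = 0 ⇒ 0 = 1
(p2 ⇒ p2) + p2 = 1 + 0 = 1
(p1 + ¬p2) ⇒ ((p2 ⇒ p2) + p2) = 1 ⇒ 1 = 1
¬((p1 + ¬p2) ⇒ ((p2 ⇒ p2) + p2)) = ¬1 = 0
This gives 0 ≠ 1.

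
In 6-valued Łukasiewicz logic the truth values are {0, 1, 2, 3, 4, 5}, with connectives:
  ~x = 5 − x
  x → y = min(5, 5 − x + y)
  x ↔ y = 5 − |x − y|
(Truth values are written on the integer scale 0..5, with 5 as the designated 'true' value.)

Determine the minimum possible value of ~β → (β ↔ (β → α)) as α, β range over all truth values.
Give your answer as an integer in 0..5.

0

Take α = 0, β = 0:
~β = ~0 = 5
β → α = 0 → 0 = 5
β ↔ (β → α) = 0 ↔ 5 = 0
~β → (β ↔ (β → α)) = 5 → 0 = 0
No assignment yields a value below 0, so this is the minimum.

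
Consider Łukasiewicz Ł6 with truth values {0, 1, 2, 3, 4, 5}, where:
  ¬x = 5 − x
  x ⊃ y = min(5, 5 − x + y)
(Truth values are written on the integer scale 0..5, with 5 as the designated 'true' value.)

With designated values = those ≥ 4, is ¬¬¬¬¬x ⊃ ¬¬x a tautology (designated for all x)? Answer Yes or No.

No

Counterexample: take x = 0.
¬x = ¬0 = 5
¬¬x = ¬5 = 0
¬¬¬x = ¬0 = 5
¬¬¬¬x = ¬5 = 0
¬¬¬¬¬x = ¬0 = 5
¬x = ¬0 = 5
¬¬x = ¬5 = 0
¬¬¬¬¬x ⊃ ¬¬x = 5 ⊃ 0 = 0
This gives 0, which is below 4.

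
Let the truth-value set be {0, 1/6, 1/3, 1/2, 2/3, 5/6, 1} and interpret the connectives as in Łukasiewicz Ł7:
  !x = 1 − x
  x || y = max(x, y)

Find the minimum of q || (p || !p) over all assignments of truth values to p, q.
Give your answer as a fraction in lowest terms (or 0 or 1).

1/2

Take p = 1/2, q = 0:
!p = !1/2 = 1/2
p || !p = 1/2 || 1/2 = 1/2
q || (p || !p) = 0 || 1/2 = 1/2
No assignment yields a value below 1/2, so this is the minimum.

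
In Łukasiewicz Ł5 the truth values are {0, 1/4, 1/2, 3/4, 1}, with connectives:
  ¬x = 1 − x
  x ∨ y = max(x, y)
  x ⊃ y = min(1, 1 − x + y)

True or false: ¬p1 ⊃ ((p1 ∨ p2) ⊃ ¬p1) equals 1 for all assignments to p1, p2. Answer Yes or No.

Yes

At p1 = 0, p2 = 1/4, for instance:
¬p1 = ¬0 = 1
p1 ∨ p2 = 0 ∨ 1/4 = 1/4
(p1 ∨ p2) ⊃ ¬p1 = 1/4 ⊃ 1 = 1
¬p1 ⊃ ((p1 ∨ p2) ⊃ ¬p1) = 1 ⊃ 1 = 1
and checking the remaining 24 assignments likewise gives ≥ 1 in every case.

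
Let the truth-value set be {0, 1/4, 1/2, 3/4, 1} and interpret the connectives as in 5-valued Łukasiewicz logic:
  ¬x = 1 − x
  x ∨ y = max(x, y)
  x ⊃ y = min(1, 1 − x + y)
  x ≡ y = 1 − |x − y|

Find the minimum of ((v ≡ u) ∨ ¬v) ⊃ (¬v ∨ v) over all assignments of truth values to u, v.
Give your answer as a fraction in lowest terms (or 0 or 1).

1/2

Take u = 1/2, v = 1/2:
v ≡ u = 1/2 ≡ 1/2 = 1
¬v = ¬1/2 = 1/2
(v ≡ u) ∨ ¬v = 1 ∨ 1/2 = 1
¬v = ¬1/2 = 1/2
¬v ∨ v = 1/2 ∨ 1/2 = 1/2
((v ≡ u) ∨ ¬v) ⊃ (¬v ∨ v) = 1 ⊃ 1/2 = 1/2
No assignment yields a value below 1/2, so this is the minimum.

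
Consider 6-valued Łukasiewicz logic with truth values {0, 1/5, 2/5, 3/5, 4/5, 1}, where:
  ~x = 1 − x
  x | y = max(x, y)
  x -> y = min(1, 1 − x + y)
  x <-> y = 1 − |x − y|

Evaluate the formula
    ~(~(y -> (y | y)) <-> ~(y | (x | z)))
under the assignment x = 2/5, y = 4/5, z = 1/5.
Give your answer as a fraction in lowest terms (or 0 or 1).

y | y = 4/5 | 4/5 = 4/5
y -> (y | y) = 4/5 -> 4/5 = 1
~(y -> (y | y)) = ~1 = 0
x | z = 2/5 | 1/5 = 2/5
y | (x | z) = 4/5 | 2/5 = 4/5
~(y | (x | z)) = ~4/5 = 1/5
~(y -> (y | y)) <-> ~(y | (x | z)) = 0 <-> 1/5 = 4/5
~(~(y -> (y | y)) <-> ~(y | (x | z))) = ~4/5 = 1/5

1/5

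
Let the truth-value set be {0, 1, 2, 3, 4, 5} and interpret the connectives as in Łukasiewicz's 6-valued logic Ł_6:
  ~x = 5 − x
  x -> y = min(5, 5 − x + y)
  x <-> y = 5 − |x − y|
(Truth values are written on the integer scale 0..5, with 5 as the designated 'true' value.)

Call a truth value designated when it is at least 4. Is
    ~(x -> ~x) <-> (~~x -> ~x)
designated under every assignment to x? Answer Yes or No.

No

Counterexample: take x = 0.
~x = ~0 = 5
x -> ~x = 0 -> 5 = 5
~(x -> ~x) = ~5 = 0
~~x = ~5 = 0
~x = ~0 = 5
~~x -> ~x = 0 -> 5 = 5
~(x -> ~x) <-> (~~x -> ~x) = 0 <-> 5 = 0
This gives 0, which is below 4.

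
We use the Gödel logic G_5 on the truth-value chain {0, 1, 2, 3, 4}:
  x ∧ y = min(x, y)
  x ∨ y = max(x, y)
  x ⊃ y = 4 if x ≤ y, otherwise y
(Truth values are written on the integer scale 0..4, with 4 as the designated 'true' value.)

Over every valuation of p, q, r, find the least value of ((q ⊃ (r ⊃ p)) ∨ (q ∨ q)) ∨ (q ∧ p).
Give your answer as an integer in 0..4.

Take p = 0, q = 1, r = 1:
r ⊃ p = 1 ⊃ 0 = 0
q ⊃ (r ⊃ p) = 1 ⊃ 0 = 0
q ∨ q = 1 ∨ 1 = 1
(q ⊃ (r ⊃ p)) ∨ (q ∨ q) = 0 ∨ 1 = 1
q ∧ p = 1 ∧ 0 = 0
((q ⊃ (r ⊃ p)) ∨ (q ∨ q)) ∨ (q ∧ p) = 1 ∨ 0 = 1
No assignment yields a value below 1, so this is the minimum.

1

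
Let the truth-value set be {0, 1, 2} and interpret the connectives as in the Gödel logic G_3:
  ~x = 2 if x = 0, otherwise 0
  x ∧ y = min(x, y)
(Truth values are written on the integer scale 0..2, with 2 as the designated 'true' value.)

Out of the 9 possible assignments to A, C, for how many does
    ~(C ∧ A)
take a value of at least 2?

5

A = 0, C = 0 ↦ 2  ≥
A = 0, C = 1 ↦ 2  ≥
A = 0, C = 2 ↦ 2  ≥
A = 1, C = 0 ↦ 2  ≥
A = 1, C = 1 ↦ 0  <
A = 1, C = 2 ↦ 0  <
A = 2, C = 0 ↦ 2  ≥
A = 2, C = 1 ↦ 0  <
A = 2, C = 2 ↦ 0  <
So 5 of the 9 assignments meet the threshold.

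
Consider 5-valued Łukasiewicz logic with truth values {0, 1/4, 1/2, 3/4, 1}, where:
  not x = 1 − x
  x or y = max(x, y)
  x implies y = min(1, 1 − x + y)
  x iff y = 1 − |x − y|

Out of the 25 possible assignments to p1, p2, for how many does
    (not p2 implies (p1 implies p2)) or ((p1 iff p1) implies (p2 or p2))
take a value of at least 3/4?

value 1: 19 assignments (counts)
value 3/4: 2 assignments (counts)
value 1/2: 2 assignments
value 1/4: 1 assignment
value 0: 1 assignment
So 21 of the 25 assignments meet the threshold.

21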